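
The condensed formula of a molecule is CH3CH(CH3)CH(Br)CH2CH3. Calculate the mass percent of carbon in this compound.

43.66%

Element totals:
  C: 6
  H: 13
  Br: 1
Molecular formula: C6H13Br.
Molar mass = 165.074 g/mol.
Mass from C: 6 × 12.011 = 72.066 g/mol.
%C = 72.066 / 165.074 × 100 = 43.66%.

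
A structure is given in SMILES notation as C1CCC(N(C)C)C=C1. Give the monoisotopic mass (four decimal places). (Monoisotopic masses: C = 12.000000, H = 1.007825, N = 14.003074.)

Atom tally by fragment:
  cyclohexene ring core → C:6 H:10
  (− 1 ring H displaced by substituents)
  + N(CH3)2 → N:1 C:2 H:6
Element totals:
  C: 8
  H: 15
  N: 1
Molecular formula: C8H15N.
  M = 8(12.0) + 15(1.007825) + 14.003074
    = 96.000000 + 15.117375 + 14.003074 = 125.120449

125.1204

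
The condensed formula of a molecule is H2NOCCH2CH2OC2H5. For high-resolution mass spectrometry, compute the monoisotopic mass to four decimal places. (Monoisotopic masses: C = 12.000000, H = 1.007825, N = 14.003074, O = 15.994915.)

117.0790

Atom tally by fragment:
  H2NOCCH2 → C:2 H:4 O:1 N:1
  CH2OC2H5 → C:3 H:7 O:1
Element totals:
  C: 5
  H: 11
  N: 1
  O: 2
Molecular formula: C5H11NO2.
  M = 5(12.0) + 11(1.007825) + 14.003074 + 2(15.994915)
    = 60.000000 + 11.086075 + 14.003074 + 31.989830 = 117.078979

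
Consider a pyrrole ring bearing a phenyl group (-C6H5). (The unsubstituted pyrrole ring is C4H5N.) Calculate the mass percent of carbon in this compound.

83.88%

Atom tally by fragment:
  pyrrole ring core → C:4 H:5 N:1
  (− 1 ring H displaced by substituents)
  + C6H5 → C:6 H:5
Element totals:
  C: 10
  H: 9
  N: 1
Molecular formula: C10H9N.
Molar mass = 143.189 g/mol.
Mass from C: 10 × 12.011 = 120.110 g/mol.
%C = 120.110 / 143.189 × 100 = 83.88%.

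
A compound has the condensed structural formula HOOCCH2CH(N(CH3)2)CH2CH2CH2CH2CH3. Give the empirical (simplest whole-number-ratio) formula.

Element totals:
  C: 10
  H: 21
  N: 1
  O: 2
Molecular formula: C10H21NO2.
gcd of subscripts (10, 21, 1, 2) = 1, so the empirical formula equals the molecular formula.

C10H21NO2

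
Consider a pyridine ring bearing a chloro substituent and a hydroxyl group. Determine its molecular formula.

Atom tally by fragment:
  pyridine ring core → C:5 H:5 N:1
  (− 2 ring H displaced by substituents)
  + Cl → Cl:1
  + OH → O:1 H:1
Element totals:
  C: 5
  H: 4
  Cl: 1
  N: 1
  O: 1

C5H4ClNO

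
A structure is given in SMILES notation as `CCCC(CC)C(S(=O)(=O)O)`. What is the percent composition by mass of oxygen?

26.63%

Atom tally by fragment:
  CH3 → C:1 H:3
  CH2 → C:1 H:2
  CH2 → C:1 H:2
  CH(C2H5) → C:3 H:6
  CH2SO3H → C:1 H:3 S:1 O:3
Element totals:
  C: 7
  H: 16
  O: 3
  S: 1
Molecular formula: C7H16O3S.
Molar mass = 180.262 g/mol.
Mass from O: 3 × 15.999 = 47.997 g/mol.
%O = 47.997 / 180.262 × 100 = 26.63%.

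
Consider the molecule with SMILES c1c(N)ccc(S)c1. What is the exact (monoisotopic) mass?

125.0299

Atom tally by fragment:
  benzene ring core → C:6 H:6
  (− 2 ring H displaced by substituents)
  + NH2 → N:1 H:2
  + SH → S:1 H:1
Element totals:
  C: 6
  H: 7
  N: 1
  S: 1
Molecular formula: C6H7NS.
  M = 6(12.0) + 7(1.007825) + 14.003074 + 31.972071
    = 72.000000 + 7.054775 + 14.003074 + 31.972071 = 125.029920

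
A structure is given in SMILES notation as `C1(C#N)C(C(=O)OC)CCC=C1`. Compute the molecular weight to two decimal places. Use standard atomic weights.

165.19 g/mol

Atom tally by fragment:
  cyclohexene ring core → C:6 H:10
  (− 2 ring H displaced by substituents)
  + CN → C:1 N:1
  + COOCH3 → C:2 H:3 O:2
Element totals:
  C: 9
  H: 11
  N: 1
  O: 2
Molecular formula: C9H11NO2.
  M = 9(12.011) + 11(1.008) + 14.007 + 2(15.999)
    = 108.099 + 11.088 + 14.007 + 31.998 = 165.192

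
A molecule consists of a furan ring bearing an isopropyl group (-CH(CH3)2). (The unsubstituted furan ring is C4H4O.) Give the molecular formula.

Atom tally by fragment:
  furan ring core → C:4 H:4 O:1
  (− 1 ring H displaced by substituents)
  + CH(CH3)2 → C:3 H:7
Element totals:
  C: 7
  H: 10
  O: 1

C7H10O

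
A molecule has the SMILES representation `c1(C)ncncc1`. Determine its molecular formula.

C5H6N2

Atom tally by fragment:
  pyrimidine ring core → C:4 H:4 N:2
  (− 1 ring H displaced by substituents)
  + CH3 → C:1 H:3
Element totals:
  C: 5
  H: 6
  N: 2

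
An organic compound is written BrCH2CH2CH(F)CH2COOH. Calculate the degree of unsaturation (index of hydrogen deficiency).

Element totals:
  C: 5
  H: 8
  Br: 1
  F: 1
  O: 2
Molecular formula: C5H8BrFO2.
DoU = (2C + 2 + N − H − X) / 2 = (2·5 + 2 + 0 − 8 − 2) / 2 = 1.

1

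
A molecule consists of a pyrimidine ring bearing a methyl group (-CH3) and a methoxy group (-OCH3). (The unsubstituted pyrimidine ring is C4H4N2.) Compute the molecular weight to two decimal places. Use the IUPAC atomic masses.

124.14 g/mol

Atom tally by fragment:
  pyrimidine ring core → C:4 H:4 N:2
  (− 2 ring H displaced by substituents)
  + CH3 → C:1 H:3
  + OCH3 → C:1 H:3 O:1
Element totals:
  C: 6
  H: 8
  N: 2
  O: 1
Molecular formula: C6H8N2O.
  M = 6(12.011) + 8(1.008) + 2(14.007) + 15.999
    = 72.066 + 8.064 + 28.014 + 15.999 = 124.143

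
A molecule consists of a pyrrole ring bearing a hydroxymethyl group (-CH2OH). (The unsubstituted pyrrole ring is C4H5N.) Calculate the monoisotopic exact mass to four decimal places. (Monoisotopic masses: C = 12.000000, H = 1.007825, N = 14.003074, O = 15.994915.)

Atom tally by fragment:
  pyrrole ring core → C:4 H:5 N:1
  (− 1 ring H displaced by substituents)
  + CH2OH → C:1 H:3 O:1
Element totals:
  C: 5
  H: 7
  N: 1
  O: 1
Molecular formula: C5H7NO.
  M = 5(12.0) + 7(1.007825) + 14.003074 + 15.994915
    = 60.000000 + 7.054775 + 14.003074 + 15.994915 = 97.052764

97.0528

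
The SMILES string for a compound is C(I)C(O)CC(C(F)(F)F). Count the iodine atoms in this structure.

Atom tally by fragment:
  ICH2 → C:1 H:2 I:1
  CH(OH) → C:1 H:2 O:1
  CH2 → C:1 H:2
  CH2CF3 → C:2 H:2 F:3
Element totals:
  C: 5
  H: 8
  F: 3
  I: 1
  O: 1

1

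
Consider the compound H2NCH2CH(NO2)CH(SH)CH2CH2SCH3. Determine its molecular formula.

C6H14N2O2S2

Element totals:
  C: 6
  H: 14
  N: 2
  O: 2
  S: 2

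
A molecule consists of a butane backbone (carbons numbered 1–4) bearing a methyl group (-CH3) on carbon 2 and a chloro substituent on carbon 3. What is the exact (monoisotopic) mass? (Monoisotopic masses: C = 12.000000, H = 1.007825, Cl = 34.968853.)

106.0549

Atom tally by fragment:
  CH3 → C:1 H:3
  CH(CH3) → C:2 H:4
  CH(Cl) → C:1 H:1 Cl:1
  CH3 → C:1 H:3
Element totals:
  C: 5
  H: 11
  Cl: 1
Molecular formula: C5H11Cl.
  M = 5(12.0) + 11(1.007825) + 34.968853
    = 60.000000 + 11.086075 + 34.968853 = 106.054928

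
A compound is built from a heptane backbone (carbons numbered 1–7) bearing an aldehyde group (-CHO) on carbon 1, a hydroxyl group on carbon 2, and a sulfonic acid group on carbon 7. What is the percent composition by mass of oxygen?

35.67%

Atom tally by fragment:
  OHCCH2 → C:2 H:3 O:1
  CH(OH) → C:1 H:2 O:1
  CH2 → C:1 H:2
  CH2 → C:1 H:2
  CH2 → C:1 H:2
  CH2 → C:1 H:2
  CH2SO3H → C:1 H:3 S:1 O:3
Element totals:
  C: 8
  H: 16
  O: 5
  S: 1
Molecular formula: C8H16O5S.
Molar mass = 224.271 g/mol.
Mass from O: 5 × 15.999 = 79.995 g/mol.
%O = 79.995 / 224.271 × 100 = 35.67%.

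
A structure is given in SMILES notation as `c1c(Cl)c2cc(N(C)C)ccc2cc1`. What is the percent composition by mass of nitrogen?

6.81%

Atom tally by fragment:
  naphthalene ring system core → C:10 H:8
  (− 2 ring H displaced by substituents)
  + Cl → Cl:1
  + N(CH3)2 → N:1 C:2 H:6
Element totals:
  C: 12
  H: 12
  Cl: 1
  N: 1
Molecular formula: C12H12ClN.
Molar mass = 205.685 g/mol.
Mass from N: 1 × 14.007 = 14.007 g/mol.
%N = 14.007 / 205.685 × 100 = 6.81%.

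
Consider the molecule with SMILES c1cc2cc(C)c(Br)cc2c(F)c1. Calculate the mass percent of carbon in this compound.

Atom tally by fragment:
  naphthalene ring system core → C:10 H:8
  (− 3 ring H displaced by substituents)
  + CH3 → C:1 H:3
  + Br → Br:1
  + F → F:1
Element totals:
  C: 11
  H: 8
  Br: 1
  F: 1
Molecular formula: C11H8BrF.
Molar mass = 239.087 g/mol.
Mass from C: 11 × 12.011 = 132.121 g/mol.
%C = 132.121 / 239.087 × 100 = 55.26%.

55.26%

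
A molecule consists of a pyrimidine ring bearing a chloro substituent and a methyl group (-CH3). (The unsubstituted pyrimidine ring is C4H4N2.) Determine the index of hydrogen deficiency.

4

Atom tally by fragment:
  pyrimidine ring core → C:4 H:4 N:2
  (− 2 ring H displaced by substituents)
  + Cl → Cl:1
  + CH3 → C:1 H:3
Element totals:
  C: 5
  H: 5
  Cl: 1
  N: 2
Molecular formula: C5H5ClN2.
DoU = (2C + 2 + N − H − X) / 2 = (2·5 + 2 + 2 − 5 − 1) / 2 = 4.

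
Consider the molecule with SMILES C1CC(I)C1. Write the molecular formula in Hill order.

Atom tally by fragment:
  cyclobutane ring core → C:4 H:8
  (− 1 ring H displaced by substituents)
  + I → I:1
Element totals:
  C: 4
  H: 7
  I: 1

C4H7I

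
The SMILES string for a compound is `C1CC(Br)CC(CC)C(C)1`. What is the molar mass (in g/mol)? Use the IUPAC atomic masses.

Atom tally by fragment:
  cyclohexane ring core → C:6 H:12
  (− 3 ring H displaced by substituents)
  + Br → Br:1
  + C2H5 → C:2 H:5
  + CH3 → C:1 H:3
Element totals:
  C: 9
  H: 17
  Br: 1
Molecular formula: C9H17Br.
  M = 9(12.011) + 17(1.008) + 79.904
    = 108.099 + 17.136 + 79.904 = 205.139

205.14 g/mol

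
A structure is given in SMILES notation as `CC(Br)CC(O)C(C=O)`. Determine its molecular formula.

Atom tally by fragment:
  CH3 → C:1 H:3
  CH(Br) → C:1 H:1 Br:1
  CH2 → C:1 H:2
  CH(OH) → C:1 H:2 O:1
  CH2CHO → C:2 H:3 O:1
Element totals:
  C: 6
  H: 11
  Br: 1
  O: 2

C6H11BrO2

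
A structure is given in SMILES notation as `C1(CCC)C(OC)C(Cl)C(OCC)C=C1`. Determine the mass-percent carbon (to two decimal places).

61.93%

Atom tally by fragment:
  cyclohexene ring core → C:6 H:10
  (− 4 ring H displaced by substituents)
  + CH2CH2CH3 → C:3 H:7
  + OCH3 → C:1 H:3 O:1
  + Cl → Cl:1
  + OC2H5 → C:2 H:5 O:1
Element totals:
  C: 12
  H: 21
  Cl: 1
  O: 2
Molecular formula: C12H21ClO2.
Molar mass = 232.748 g/mol.
Mass from C: 12 × 12.011 = 144.132 g/mol.
%C = 144.132 / 232.748 × 100 = 61.93%.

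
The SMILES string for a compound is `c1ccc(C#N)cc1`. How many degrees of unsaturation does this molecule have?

Atom tally by fragment:
  benzene ring core → C:6 H:6
  (− 1 ring H displaced by substituents)
  + CN → C:1 N:1
Element totals:
  C: 7
  H: 5
  N: 1
Molecular formula: C7H5N.
DoU = (2C + 2 + N − H − X) / 2 = (2·7 + 2 + 1 − 5 − 0) / 2 = 6.

6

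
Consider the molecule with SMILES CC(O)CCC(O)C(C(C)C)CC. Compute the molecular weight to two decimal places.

Atom tally by fragment:
  CH3 → C:1 H:3
  CH(OH) → C:1 H:2 O:1
  CH2 → C:1 H:2
  CH2 → C:1 H:2
  CH(OH) → C:1 H:2 O:1
  CH(CH(CH3)2) → C:4 H:8
  CH2 → C:1 H:2
  CH3 → C:1 H:3
Element totals:
  C: 11
  H: 24
  O: 2
Molecular formula: C11H24O2.
  M = 11(12.011) + 24(1.008) + 2(15.999)
    = 132.121 + 24.192 + 31.998 = 188.311

188.31 g/mol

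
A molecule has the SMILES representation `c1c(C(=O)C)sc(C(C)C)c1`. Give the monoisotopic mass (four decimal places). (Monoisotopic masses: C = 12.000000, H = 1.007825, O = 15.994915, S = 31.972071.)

168.0609

Atom tally by fragment:
  thiophene ring core → C:4 H:4 S:1
  (− 2 ring H displaced by substituents)
  + COCH3 → C:2 H:3 O:1
  + CH(CH3)2 → C:3 H:7
Element totals:
  C: 9
  H: 12
  O: 1
  S: 1
Molecular formula: C9H12OS.
  M = 9(12.0) + 12(1.007825) + 15.994915 + 31.972071
    = 108.000000 + 12.093900 + 15.994915 + 31.972071 = 168.060886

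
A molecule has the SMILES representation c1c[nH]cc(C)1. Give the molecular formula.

Atom tally by fragment:
  pyrrole ring core → C:4 H:5 N:1
  (− 1 ring H displaced by substituents)
  + CH3 → C:1 H:3
Element totals:
  C: 5
  H: 7
  N: 1

C5H7N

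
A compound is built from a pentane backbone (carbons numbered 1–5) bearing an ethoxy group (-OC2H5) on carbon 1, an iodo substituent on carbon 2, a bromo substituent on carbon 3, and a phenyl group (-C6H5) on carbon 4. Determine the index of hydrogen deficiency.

4

Atom tally by fragment:
  C2H5OCH2 → C:3 H:7 O:1
  CH(I) → C:1 H:1 I:1
  CH(Br) → C:1 H:1 Br:1
  CH(C6H5) → C:7 H:6
  CH3 → C:1 H:3
Element totals:
  C: 13
  H: 18
  Br: 1
  I: 1
  O: 1
Molecular formula: C13H18BrIO.
DoU = (2C + 2 + N − H − X) / 2 = (2·13 + 2 + 0 − 18 − 2) / 2 = 4.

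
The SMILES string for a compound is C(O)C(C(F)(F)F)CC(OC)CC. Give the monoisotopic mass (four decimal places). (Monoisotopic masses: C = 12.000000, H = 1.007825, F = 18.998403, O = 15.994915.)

Atom tally by fragment:
  HOCH2 → C:1 H:3 O:1
  CH(CF3) → C:2 H:1 F:3
  CH2 → C:1 H:2
  CH(OCH3) → C:2 H:4 O:1
  CH2 → C:1 H:2
  CH3 → C:1 H:3
Element totals:
  C: 8
  H: 15
  F: 3
  O: 2
Molecular formula: C8H15F3O2.
  M = 8(12.0) + 15(1.007825) + 3(18.998403) + 2(15.994915)
    = 96.000000 + 15.117375 + 56.995209 + 31.989830 = 200.102414

200.1024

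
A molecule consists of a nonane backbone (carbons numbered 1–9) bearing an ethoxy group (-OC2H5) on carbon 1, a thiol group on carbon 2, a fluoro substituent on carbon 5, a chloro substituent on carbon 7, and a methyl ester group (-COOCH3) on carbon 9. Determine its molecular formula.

C13H24ClFO3S

Atom tally by fragment:
  C2H5OCH2 → C:3 H:7 O:1
  CH(SH) → C:1 H:2 S:1
  CH2 → C:1 H:2
  CH2 → C:1 H:2
  CH(F) → C:1 H:1 F:1
  CH2 → C:1 H:2
  CH(Cl) → C:1 H:1 Cl:1
  CH2 → C:1 H:2
  CH2COOCH3 → C:3 H:5 O:2
Element totals:
  C: 13
  H: 24
  Cl: 1
  F: 1
  O: 3
  S: 1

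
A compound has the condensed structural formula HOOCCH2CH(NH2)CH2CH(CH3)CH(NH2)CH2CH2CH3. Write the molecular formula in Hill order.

Atom tally by fragment:
  HOOCCH2 → C:2 H:3 O:2
  CH(NH2) → C:1 H:3 N:1
  CH2 → C:1 H:2
  CH(CH3) → C:2 H:4
  CH(NH2) → C:1 H:3 N:1
  CH2 → C:1 H:2
  CH2 → C:1 H:2
  CH3 → C:1 H:3
Element totals:
  C: 10
  H: 22
  N: 2
  O: 2

C10H22N2O2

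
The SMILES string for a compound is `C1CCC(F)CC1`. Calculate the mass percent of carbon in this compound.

Atom tally by fragment:
  cyclohexane ring core → C:6 H:12
  (− 1 ring H displaced by substituents)
  + F → F:1
Element totals:
  C: 6
  H: 11
  F: 1
Molecular formula: C6H11F.
Molar mass = 102.152 g/mol.
Mass from C: 6 × 12.011 = 72.066 g/mol.
%C = 72.066 / 102.152 × 100 = 70.55%.

70.55%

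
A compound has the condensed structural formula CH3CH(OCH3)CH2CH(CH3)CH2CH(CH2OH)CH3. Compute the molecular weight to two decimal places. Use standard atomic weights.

174.28 g/mol

Element totals:
  C: 10
  H: 22
  O: 2
Molecular formula: C10H22O2.
  M = 10(12.011) + 22(1.008) + 2(15.999)
    = 120.110 + 22.176 + 31.998 = 174.284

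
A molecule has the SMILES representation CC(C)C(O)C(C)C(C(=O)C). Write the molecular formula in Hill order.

Atom tally by fragment:
  CH3 → C:1 H:3
  CH(CH3) → C:2 H:4
  CH(OH) → C:1 H:2 O:1
  CH(CH3) → C:2 H:4
  CH2COCH3 → C:3 H:5 O:1
Element totals:
  C: 9
  H: 18
  O: 2

C9H18O2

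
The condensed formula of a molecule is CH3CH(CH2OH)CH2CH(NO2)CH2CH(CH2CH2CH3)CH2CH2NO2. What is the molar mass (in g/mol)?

Atom tally by fragment:
  CH3 → C:1 H:3
  CH(CH2OH) → C:2 H:4 O:1
  CH2 → C:1 H:2
  CH(NO2) → C:1 H:1 N:1 O:2
  CH2 → C:1 H:2
  CH(CH2CH2CH3) → C:4 H:8
  CH2 → C:1 H:2
  CH2NO2 → C:1 H:2 N:1 O:2
Element totals:
  C: 12
  H: 24
  N: 2
  O: 5
Molecular formula: C12H24N2O5.
  M = 12(12.011) + 24(1.008) + 2(14.007) + 5(15.999)
    = 144.132 + 24.192 + 28.014 + 79.995 = 276.333

276.33 g/mol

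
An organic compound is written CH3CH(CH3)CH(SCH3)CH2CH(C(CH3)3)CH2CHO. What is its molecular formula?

C13H26OS

Atom tally by fragment:
  CH3 → C:1 H:3
  CH(CH3) → C:2 H:4
  CH(SCH3) → C:2 H:4 S:1
  CH2 → C:1 H:2
  CH(C(CH3)3) → C:5 H:10
  CH2CHO → C:2 H:3 O:1
Element totals:
  C: 13
  H: 26
  O: 1
  S: 1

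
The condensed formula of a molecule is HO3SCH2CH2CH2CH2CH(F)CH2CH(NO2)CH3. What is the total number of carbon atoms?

8

Atom tally by fragment:
  HO3SCH2 → C:1 H:3 S:1 O:3
  CH2 → C:1 H:2
  CH2 → C:1 H:2
  CH2 → C:1 H:2
  CH(F) → C:1 H:1 F:1
  CH2 → C:1 H:2
  CH(NO2) → C:1 H:1 N:1 O:2
  CH3 → C:1 H:3
Element totals:
  C: 8
  H: 16
  F: 1
  N: 1
  O: 5
  S: 1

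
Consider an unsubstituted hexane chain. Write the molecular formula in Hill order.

C6H14

Atom tally by fragment:
  CH3 → C:1 H:3
  CH2 → C:1 H:2
  CH2 → C:1 H:2
  CH2 → C:1 H:2
  CH2 → C:1 H:2
  CH3 → C:1 H:3
Element totals:
  C: 6
  H: 14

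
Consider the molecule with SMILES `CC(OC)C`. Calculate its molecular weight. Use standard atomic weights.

Atom tally by fragment:
  CH3 → C:1 H:3
  CH(OCH3) → C:2 H:4 O:1
  CH3 → C:1 H:3
Element totals:
  C: 4
  H: 10
  O: 1
Molecular formula: C4H10O.
  M = 4(12.011) + 10(1.008) + 15.999
    = 48.044 + 10.080 + 15.999 = 74.123

74.12 g/mol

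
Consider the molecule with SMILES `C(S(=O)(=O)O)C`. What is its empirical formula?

Atom tally by fragment:
  HO3SCH2 → C:1 H:3 S:1 O:3
  CH3 → C:1 H:3
Element totals:
  C: 2
  H: 6
  O: 3
  S: 1
Molecular formula: C2H6O3S.
gcd of subscripts (2, 6, 3, 1) = 1, so the empirical formula equals the molecular formula.

C2H6O3S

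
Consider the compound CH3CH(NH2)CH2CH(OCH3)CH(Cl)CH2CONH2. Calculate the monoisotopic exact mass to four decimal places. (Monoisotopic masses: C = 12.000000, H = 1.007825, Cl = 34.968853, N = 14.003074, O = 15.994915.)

208.0979

Atom tally by fragment:
  CH3 → C:1 H:3
  CH(NH2) → C:1 H:3 N:1
  CH2 → C:1 H:2
  CH(OCH3) → C:2 H:4 O:1
  CH(Cl) → C:1 H:1 Cl:1
  CH2CONH2 → C:2 H:4 O:1 N:1
Element totals:
  C: 8
  H: 17
  Cl: 1
  N: 2
  O: 2
Molecular formula: C8H17ClN2O2.
  M = 8(12.0) + 17(1.007825) + 34.968853 + 2(14.003074) + 2(15.994915)
    = 96.000000 + 17.133025 + 34.968853 + 28.006148 + 31.989830 = 208.097856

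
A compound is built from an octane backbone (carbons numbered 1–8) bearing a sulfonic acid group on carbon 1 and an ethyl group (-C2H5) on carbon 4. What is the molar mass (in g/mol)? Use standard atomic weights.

Atom tally by fragment:
  HO3SCH2 → C:1 H:3 S:1 O:3
  CH2 → C:1 H:2
  CH2 → C:1 H:2
  CH(C2H5) → C:3 H:6
  CH2 → C:1 H:2
  CH2 → C:1 H:2
  CH2 → C:1 H:2
  CH3 → C:1 H:3
Element totals:
  C: 10
  H: 22
  O: 3
  S: 1
Molecular formula: C10H22O3S.
  M = 10(12.011) + 22(1.008) + 3(15.999) + 32.06
    = 120.110 + 22.176 + 47.997 + 32.060 = 222.343

222.34 g/mol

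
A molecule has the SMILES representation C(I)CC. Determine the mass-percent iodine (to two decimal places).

74.65%

Atom tally by fragment:
  ICH2 → C:1 H:2 I:1
  CH2 → C:1 H:2
  CH3 → C:1 H:3
Element totals:
  C: 3
  H: 7
  I: 1
Molecular formula: C3H7I.
Molar mass = 169.993 g/mol.
Mass from I: 1 × 126.904 = 126.904 g/mol.
%I = 126.904 / 169.993 × 100 = 74.65%.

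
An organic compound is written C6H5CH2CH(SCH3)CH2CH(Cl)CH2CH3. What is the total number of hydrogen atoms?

19

Element totals:
  C: 13
  H: 19
  Cl: 1
  S: 1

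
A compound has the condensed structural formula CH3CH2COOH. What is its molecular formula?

Element totals:
  C: 3
  H: 6
  O: 2

C3H6O2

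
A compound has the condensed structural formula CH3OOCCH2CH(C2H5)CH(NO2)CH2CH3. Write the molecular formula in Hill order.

Atom tally by fragment:
  CH3OOCCH2 → C:3 H:5 O:2
  CH(C2H5) → C:3 H:6
  CH(NO2) → C:1 H:1 N:1 O:2
  CH2 → C:1 H:2
  CH3 → C:1 H:3
Element totals:
  C: 9
  H: 17
  N: 1
  O: 4

C9H17NO4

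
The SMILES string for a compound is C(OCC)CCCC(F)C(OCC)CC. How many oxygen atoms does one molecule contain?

2

Atom tally by fragment:
  C2H5OCH2 → C:3 H:7 O:1
  CH2 → C:1 H:2
  CH2 → C:1 H:2
  CH2 → C:1 H:2
  CH(F) → C:1 H:1 F:1
  CH(OC2H5) → C:3 H:6 O:1
  CH2 → C:1 H:2
  CH3 → C:1 H:3
Element totals:
  C: 12
  H: 25
  F: 1
  O: 2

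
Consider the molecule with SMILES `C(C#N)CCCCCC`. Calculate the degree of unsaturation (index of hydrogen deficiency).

Atom tally by fragment:
  NCCH2 → C:2 H:2 N:1
  CH2 → C:1 H:2
  CH2 → C:1 H:2
  CH2 → C:1 H:2
  CH2 → C:1 H:2
  CH2 → C:1 H:2
  CH3 → C:1 H:3
Element totals:
  C: 8
  H: 15
  N: 1
Molecular formula: C8H15N.
DoU = (2C + 2 + N − H − X) / 2 = (2·8 + 2 + 1 − 15 − 0) / 2 = 2.

2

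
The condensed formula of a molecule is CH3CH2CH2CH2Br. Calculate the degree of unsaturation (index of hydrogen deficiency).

Atom tally by fragment:
  CH3 → C:1 H:3
  CH2 → C:1 H:2
  CH2 → C:1 H:2
  CH2Br → C:1 H:2 Br:1
Element totals:
  C: 4
  H: 9
  Br: 1
Molecular formula: C4H9Br.
DoU = (2C + 2 + N − H − X) / 2 = (2·4 + 2 + 0 − 9 − 1) / 2 = 0.

0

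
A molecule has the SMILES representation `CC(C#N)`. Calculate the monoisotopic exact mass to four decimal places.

55.0422

Atom tally by fragment:
  CH3 → C:1 H:3
  CH2CN → C:2 H:2 N:1
Element totals:
  C: 3
  H: 5
  N: 1
Molecular formula: C3H5N.
  M = 3(12.0) + 5(1.007825) + 14.003074
    = 36.000000 + 5.039125 + 14.003074 = 55.042199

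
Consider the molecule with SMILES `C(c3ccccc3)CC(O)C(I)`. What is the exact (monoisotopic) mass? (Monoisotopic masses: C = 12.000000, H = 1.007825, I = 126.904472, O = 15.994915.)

Atom tally by fragment:
  C6H5CH2 → C:7 H:7
  CH2 → C:1 H:2
  CH(OH) → C:1 H:2 O:1
  CH2I → C:1 H:2 I:1
Element totals:
  C: 10
  H: 13
  I: 1
  O: 1
Molecular formula: C10H13IO.
  M = 10(12.0) + 13(1.007825) + 126.904472 + 15.994915
    = 120.000000 + 13.101725 + 126.904472 + 15.994915 = 276.001112

276.0011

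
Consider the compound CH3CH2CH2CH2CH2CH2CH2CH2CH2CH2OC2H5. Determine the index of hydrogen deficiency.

0

Element totals:
  C: 12
  H: 26
  O: 1
Molecular formula: C12H26O.
DoU = (2C + 2 + N − H − X) / 2 = (2·12 + 2 + 0 − 26 − 0) / 2 = 0.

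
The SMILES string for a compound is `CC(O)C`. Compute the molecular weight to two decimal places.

Atom tally by fragment:
  CH3 → C:1 H:3
  CH(OH) → C:1 H:2 O:1
  CH3 → C:1 H:3
Element totals:
  C: 3
  H: 8
  O: 1
Molecular formula: C3H8O.
  M = 3(12.011) + 8(1.008) + 15.999
    = 36.033 + 8.064 + 15.999 = 60.096

60.10 g/mol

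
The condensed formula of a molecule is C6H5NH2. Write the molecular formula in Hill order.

C6H7N

Atom tally by fragment:
  benzene ring core → C:6 H:6
  (− 1 ring H displaced by substituents)
  + NH2 → N:1 H:2
Element totals:
  C: 6
  H: 7
  N: 1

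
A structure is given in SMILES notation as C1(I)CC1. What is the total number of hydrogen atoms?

5

Atom tally by fragment:
  cyclopropane ring core → C:3 H:6
  (− 1 ring H displaced by substituents)
  + I → I:1
Element totals:
  C: 3
  H: 5
  I: 1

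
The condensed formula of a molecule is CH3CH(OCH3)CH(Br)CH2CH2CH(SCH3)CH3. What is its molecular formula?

Atom tally by fragment:
  CH3 → C:1 H:3
  CH(OCH3) → C:2 H:4 O:1
  CH(Br) → C:1 H:1 Br:1
  CH2 → C:1 H:2
  CH2 → C:1 H:2
  CH(SCH3) → C:2 H:4 S:1
  CH3 → C:1 H:3
Element totals:
  C: 9
  H: 19
  Br: 1
  O: 1
  S: 1

C9H19BrOS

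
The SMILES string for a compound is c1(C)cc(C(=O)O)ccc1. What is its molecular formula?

Atom tally by fragment:
  benzene ring core → C:6 H:6
  (− 2 ring H displaced by substituents)
  + CH3 → C:1 H:3
  + COOH → C:1 H:1 O:2
Element totals:
  C: 8
  H: 8
  O: 2

C8H8O2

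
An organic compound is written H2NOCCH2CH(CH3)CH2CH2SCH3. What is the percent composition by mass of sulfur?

19.88%

Element totals:
  C: 7
  H: 15
  N: 1
  O: 1
  S: 1
Molecular formula: C7H15NOS.
Molar mass = 161.263 g/mol.
Mass from S: 1 × 32.06 = 32.060 g/mol.
%S = 32.060 / 161.263 × 100 = 19.88%.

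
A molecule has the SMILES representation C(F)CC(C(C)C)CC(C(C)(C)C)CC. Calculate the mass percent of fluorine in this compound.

8.78%

Atom tally by fragment:
  FCH2 → C:1 H:2 F:1
  CH2 → C:1 H:2
  CH(CH(CH3)2) → C:4 H:8
  CH2 → C:1 H:2
  CH(C(CH3)3) → C:5 H:10
  CH2 → C:1 H:2
  CH3 → C:1 H:3
Element totals:
  C: 14
  H: 29
  F: 1
Molecular formula: C14H29F.
Molar mass = 216.384 g/mol.
Mass from F: 1 × 18.998 = 18.998 g/mol.
%F = 18.998 / 216.384 × 100 = 8.78%.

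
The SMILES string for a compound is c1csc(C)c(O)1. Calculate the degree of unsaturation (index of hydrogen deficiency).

Atom tally by fragment:
  thiophene ring core → C:4 H:4 S:1
  (− 2 ring H displaced by substituents)
  + CH3 → C:1 H:3
  + OH → O:1 H:1
Element totals:
  C: 5
  H: 6
  O: 1
  S: 1
Molecular formula: C5H6OS.
DoU = (2C + 2 + N − H − X) / 2 = (2·5 + 2 + 0 − 6 − 0) / 2 = 3.

3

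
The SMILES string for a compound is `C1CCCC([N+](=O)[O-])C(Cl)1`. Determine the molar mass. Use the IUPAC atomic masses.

Atom tally by fragment:
  cyclohexane ring core → C:6 H:12
  (− 2 ring H displaced by substituents)
  + NO2 → N:1 O:2
  + Cl → Cl:1
Element totals:
  C: 6
  H: 10
  Cl: 1
  N: 1
  O: 2
Molecular formula: C6H10ClNO2.
  M = 6(12.011) + 10(1.008) + 35.45 + 14.007 + 2(15.999)
    = 72.066 + 10.080 + 35.450 + 14.007 + 31.998 = 163.601

163.60 g/mol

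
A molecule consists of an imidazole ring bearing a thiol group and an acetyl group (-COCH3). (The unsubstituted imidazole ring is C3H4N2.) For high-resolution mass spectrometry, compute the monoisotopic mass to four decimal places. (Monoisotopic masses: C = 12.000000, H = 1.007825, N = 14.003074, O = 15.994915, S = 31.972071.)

142.0201

Atom tally by fragment:
  imidazole ring core → C:3 H:4 N:2
  (− 2 ring H displaced by substituents)
  + SH → S:1 H:1
  + COCH3 → C:2 H:3 O:1
Element totals:
  C: 5
  H: 6
  N: 2
  O: 1
  S: 1
Molecular formula: C5H6N2OS.
  M = 5(12.0) + 6(1.007825) + 2(14.003074) + 15.994915 + 31.972071
    = 60.000000 + 6.046950 + 28.006148 + 15.994915 + 31.972071 = 142.020084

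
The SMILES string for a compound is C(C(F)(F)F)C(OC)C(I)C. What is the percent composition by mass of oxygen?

Atom tally by fragment:
  F3CCH2 → C:2 H:2 F:3
  CH(OCH3) → C:2 H:4 O:1
  CH(I) → C:1 H:1 I:1
  CH3 → C:1 H:3
Element totals:
  C: 6
  H: 10
  F: 3
  I: 1
  O: 1
Molecular formula: C6H10F3IO.
Molar mass = 282.043 g/mol.
Mass from O: 1 × 15.999 = 15.999 g/mol.
%O = 15.999 / 282.043 × 100 = 5.67%.

5.67%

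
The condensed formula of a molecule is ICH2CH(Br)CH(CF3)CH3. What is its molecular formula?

C5H7BrF3I

Element totals:
  C: 5
  H: 7
  Br: 1
  F: 3
  I: 1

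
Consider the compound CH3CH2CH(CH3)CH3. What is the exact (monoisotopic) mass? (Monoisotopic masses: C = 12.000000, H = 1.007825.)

72.0939

Atom tally by fragment:
  CH3 → C:1 H:3
  CH2 → C:1 H:2
  CH(CH3) → C:2 H:4
  CH3 → C:1 H:3
Element totals:
  C: 5
  H: 12
Molecular formula: C5H12.
  M = 5(12.0) + 12(1.007825)
    = 60.000000 + 12.093900 = 72.093900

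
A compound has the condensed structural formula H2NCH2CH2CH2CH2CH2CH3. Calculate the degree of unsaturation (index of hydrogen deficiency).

0

Atom tally by fragment:
  H2NCH2 → C:1 H:4 N:1
  CH2 → C:1 H:2
  CH2 → C:1 H:2
  CH2 → C:1 H:2
  CH2 → C:1 H:2
  CH3 → C:1 H:3
Element totals:
  C: 6
  H: 15
  N: 1
Molecular formula: C6H15N.
DoU = (2C + 2 + N − H − X) / 2 = (2·6 + 2 + 1 − 15 − 0) / 2 = 0.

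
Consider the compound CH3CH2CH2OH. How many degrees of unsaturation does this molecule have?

0

Element totals:
  C: 3
  H: 8
  O: 1
Molecular formula: C3H8O.
DoU = (2C + 2 + N − H − X) / 2 = (2·3 + 2 + 0 − 8 − 0) / 2 = 0.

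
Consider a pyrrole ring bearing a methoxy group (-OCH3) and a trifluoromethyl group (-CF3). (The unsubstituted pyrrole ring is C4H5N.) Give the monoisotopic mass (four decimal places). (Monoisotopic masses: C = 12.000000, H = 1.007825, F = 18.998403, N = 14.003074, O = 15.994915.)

Atom tally by fragment:
  pyrrole ring core → C:4 H:5 N:1
  (− 2 ring H displaced by substituents)
  + OCH3 → C:1 H:3 O:1
  + CF3 → C:1 F:3
Element totals:
  C: 6
  H: 6
  F: 3
  N: 1
  O: 1
Molecular formula: C6H6F3NO.
  M = 6(12.0) + 6(1.007825) + 3(18.998403) + 14.003074 + 15.994915
    = 72.000000 + 6.046950 + 56.995209 + 14.003074 + 15.994915 = 165.040148

165.0401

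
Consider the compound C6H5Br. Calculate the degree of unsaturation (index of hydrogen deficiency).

4

Element totals:
  C: 6
  H: 5
  Br: 1
Molecular formula: C6H5Br.
DoU = (2C + 2 + N − H − X) / 2 = (2·6 + 2 + 0 − 5 − 1) / 2 = 4.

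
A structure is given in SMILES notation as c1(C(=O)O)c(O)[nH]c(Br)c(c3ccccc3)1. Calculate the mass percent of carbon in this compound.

Atom tally by fragment:
  pyrrole ring core → C:4 H:5 N:1
  (− 4 ring H displaced by substituents)
  + COOH → C:1 H:1 O:2
  + OH → O:1 H:1
  + Br → Br:1
  + C6H5 → C:6 H:5
Element totals:
  C: 11
  H: 8
  Br: 1
  N: 1
  O: 3
Molecular formula: C11H8BrNO3.
Molar mass = 282.093 g/mol.
Mass from C: 11 × 12.011 = 132.121 g/mol.
%C = 132.121 / 282.093 × 100 = 46.84%.

46.84%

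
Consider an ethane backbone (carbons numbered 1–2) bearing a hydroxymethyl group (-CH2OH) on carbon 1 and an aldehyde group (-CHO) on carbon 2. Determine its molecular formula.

C4H8O2

Atom tally by fragment:
  HOCH2CH2 → C:2 H:5 O:1
  CH2CHO → C:2 H:3 O:1
Element totals:
  C: 4
  H: 8
  O: 2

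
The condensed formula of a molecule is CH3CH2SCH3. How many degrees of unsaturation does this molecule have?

0

Atom tally by fragment:
  CH3 → C:1 H:3
  CH2SCH3 → C:2 H:5 S:1
Element totals:
  C: 3
  H: 8
  S: 1
Molecular formula: C3H8S.
DoU = (2C + 2 + N − H − X) / 2 = (2·3 + 2 + 0 − 8 − 0) / 2 = 0.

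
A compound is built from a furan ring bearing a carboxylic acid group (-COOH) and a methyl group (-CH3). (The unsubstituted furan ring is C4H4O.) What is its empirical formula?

Atom tally by fragment:
  furan ring core → C:4 H:4 O:1
  (− 2 ring H displaced by substituents)
  + COOH → C:1 H:1 O:2
  + CH3 → C:1 H:3
Element totals:
  C: 6
  H: 6
  O: 3
Molecular formula: C6H6O3.
gcd of subscripts = 3; dividing each by 3:
  C: 6/3 = 2
  H: 6/3 = 2
  O: 3/3 = 1

C2H2O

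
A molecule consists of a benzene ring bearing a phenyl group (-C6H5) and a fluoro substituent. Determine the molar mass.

172.20 g/mol

Atom tally by fragment:
  benzene ring core → C:6 H:6
  (− 2 ring H displaced by substituents)
  + C6H5 → C:6 H:5
  + F → F:1
Element totals:
  C: 12
  H: 9
  F: 1
Molecular formula: C12H9F.
  M = 12(12.011) + 9(1.008) + 18.998
    = 144.132 + 9.072 + 18.998 = 172.202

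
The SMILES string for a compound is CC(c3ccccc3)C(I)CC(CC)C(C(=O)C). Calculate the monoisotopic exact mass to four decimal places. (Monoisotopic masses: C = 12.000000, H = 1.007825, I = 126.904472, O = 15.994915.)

358.0794

Atom tally by fragment:
  CH3 → C:1 H:3
  CH(C6H5) → C:7 H:6
  CH(I) → C:1 H:1 I:1
  CH2 → C:1 H:2
  CH(C2H5) → C:3 H:6
  CH2COCH3 → C:3 H:5 O:1
Element totals:
  C: 16
  H: 23
  I: 1
  O: 1
Molecular formula: C16H23IO.
  M = 16(12.0) + 23(1.007825) + 126.904472 + 15.994915
    = 192.000000 + 23.179975 + 126.904472 + 15.994915 = 358.079362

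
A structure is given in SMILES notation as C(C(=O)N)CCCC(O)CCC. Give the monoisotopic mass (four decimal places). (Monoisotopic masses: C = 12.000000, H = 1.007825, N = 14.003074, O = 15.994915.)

Atom tally by fragment:
  H2NOCCH2 → C:2 H:4 O:1 N:1
  CH2 → C:1 H:2
  CH2 → C:1 H:2
  CH2 → C:1 H:2
  CH(OH) → C:1 H:2 O:1
  CH2 → C:1 H:2
  CH2 → C:1 H:2
  CH3 → C:1 H:3
Element totals:
  C: 9
  H: 19
  N: 1
  O: 2
Molecular formula: C9H19NO2.
  M = 9(12.0) + 19(1.007825) + 14.003074 + 2(15.994915)
    = 108.000000 + 19.148675 + 14.003074 + 31.989830 = 173.141579

173.1416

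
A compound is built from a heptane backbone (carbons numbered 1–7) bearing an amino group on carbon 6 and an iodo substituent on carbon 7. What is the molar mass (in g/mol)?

Atom tally by fragment:
  CH3 → C:1 H:3
  CH2 → C:1 H:2
  CH2 → C:1 H:2
  CH2 → C:1 H:2
  CH2 → C:1 H:2
  CH(NH2) → C:1 H:3 N:1
  CH2I → C:1 H:2 I:1
Element totals:
  C: 7
  H: 16
  I: 1
  N: 1
Molecular formula: C7H16IN.
  M = 7(12.011) + 16(1.008) + 126.904 + 14.007
    = 84.077 + 16.128 + 126.904 + 14.007 = 241.116

241.12 g/mol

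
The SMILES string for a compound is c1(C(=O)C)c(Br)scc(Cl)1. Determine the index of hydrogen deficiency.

4

Atom tally by fragment:
  thiophene ring core → C:4 H:4 S:1
  (− 3 ring H displaced by substituents)
  + COCH3 → C:2 H:3 O:1
  + Br → Br:1
  + Cl → Cl:1
Element totals:
  C: 6
  H: 4
  Br: 1
  Cl: 1
  O: 1
  S: 1
Molecular formula: C6H4BrClOS.
DoU = (2C + 2 + N − H − X) / 2 = (2·6 + 2 + 0 − 4 − 2) / 2 = 4.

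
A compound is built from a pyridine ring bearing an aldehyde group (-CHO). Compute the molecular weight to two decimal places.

Atom tally by fragment:
  pyridine ring core → C:5 H:5 N:1
  (− 1 ring H displaced by substituents)
  + CHO → C:1 H:1 O:1
Element totals:
  C: 6
  H: 5
  N: 1
  O: 1
Molecular formula: C6H5NO.
  M = 6(12.011) + 5(1.008) + 14.007 + 15.999
    = 72.066 + 5.040 + 14.007 + 15.999 = 107.112

107.11 g/mol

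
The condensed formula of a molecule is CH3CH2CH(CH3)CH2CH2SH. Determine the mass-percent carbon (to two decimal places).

Element totals:
  C: 6
  H: 14
  S: 1
Molecular formula: C6H14S.
Molar mass = 118.238 g/mol.
Mass from C: 6 × 12.011 = 72.066 g/mol.
%C = 72.066 / 118.238 × 100 = 60.95%.

60.95%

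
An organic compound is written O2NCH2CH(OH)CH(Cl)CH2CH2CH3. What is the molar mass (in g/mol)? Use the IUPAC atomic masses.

Atom tally by fragment:
  O2NCH2 → C:1 H:2 N:1 O:2
  CH(OH) → C:1 H:2 O:1
  CH(Cl) → C:1 H:1 Cl:1
  CH2 → C:1 H:2
  CH2 → C:1 H:2
  CH3 → C:1 H:3
Element totals:
  C: 6
  H: 12
  Cl: 1
  N: 1
  O: 3
Molecular formula: C6H12ClNO3.
  M = 6(12.011) + 12(1.008) + 35.45 + 14.007 + 3(15.999)
    = 72.066 + 12.096 + 35.450 + 14.007 + 47.997 = 181.616

181.62 g/mol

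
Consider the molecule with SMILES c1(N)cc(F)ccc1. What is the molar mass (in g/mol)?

111.12 g/mol

Atom tally by fragment:
  benzene ring core → C:6 H:6
  (− 2 ring H displaced by substituents)
  + NH2 → N:1 H:2
  + F → F:1
Element totals:
  C: 6
  H: 6
  F: 1
  N: 1
Molecular formula: C6H6FN.
  M = 6(12.011) + 6(1.008) + 18.998 + 14.007
    = 72.066 + 6.048 + 18.998 + 14.007 = 111.119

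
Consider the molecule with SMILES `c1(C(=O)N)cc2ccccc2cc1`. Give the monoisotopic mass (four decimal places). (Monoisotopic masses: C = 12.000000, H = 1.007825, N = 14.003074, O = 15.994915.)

171.0684

Atom tally by fragment:
  naphthalene ring system core → C:10 H:8
  (− 1 ring H displaced by substituents)
  + CONH2 → C:1 H:2 O:1 N:1
Element totals:
  C: 11
  H: 9
  N: 1
  O: 1
Molecular formula: C11H9NO.
  M = 11(12.0) + 9(1.007825) + 14.003074 + 15.994915
    = 132.000000 + 9.070425 + 14.003074 + 15.994915 = 171.068414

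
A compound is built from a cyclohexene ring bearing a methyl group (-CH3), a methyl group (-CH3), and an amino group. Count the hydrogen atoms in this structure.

Atom tally by fragment:
  cyclohexene ring core → C:6 H:10
  (− 3 ring H displaced by substituents)
  + CH3 → C:1 H:3
  + CH3 → C:1 H:3
  + NH2 → N:1 H:2
Element totals:
  C: 8
  H: 15
  N: 1

15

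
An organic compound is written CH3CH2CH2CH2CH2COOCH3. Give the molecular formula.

Element totals:
  C: 7
  H: 14
  O: 2

C7H14O2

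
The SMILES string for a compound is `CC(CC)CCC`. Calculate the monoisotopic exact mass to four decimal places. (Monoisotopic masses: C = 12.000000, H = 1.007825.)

Atom tally by fragment:
  CH3 → C:1 H:3
  CH(C2H5) → C:3 H:6
  CH2 → C:1 H:2
  CH2 → C:1 H:2
  CH3 → C:1 H:3
Element totals:
  C: 7
  H: 16
Molecular formula: C7H16.
  M = 7(12.0) + 16(1.007825)
    = 84.000000 + 16.125200 = 100.125200

100.1252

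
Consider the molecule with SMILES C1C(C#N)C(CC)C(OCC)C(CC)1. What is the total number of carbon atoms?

12

Atom tally by fragment:
  cyclopentane ring core → C:5 H:10
  (− 4 ring H displaced by substituents)
  + CN → C:1 N:1
  + C2H5 → C:2 H:5
  + OC2H5 → C:2 H:5 O:1
  + C2H5 → C:2 H:5
Element totals:
  C: 12
  H: 21
  N: 1
  O: 1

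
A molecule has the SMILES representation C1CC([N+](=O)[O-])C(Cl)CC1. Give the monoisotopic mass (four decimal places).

163.0400

Atom tally by fragment:
  cyclohexane ring core → C:6 H:12
  (− 2 ring H displaced by substituents)
  + NO2 → N:1 O:2
  + Cl → Cl:1
Element totals:
  C: 6
  H: 10
  Cl: 1
  N: 1
  O: 2
Molecular formula: C6H10ClNO2.
  M = 6(12.0) + 10(1.007825) + 34.968853 + 14.003074 + 2(15.994915)
    = 72.000000 + 10.078250 + 34.968853 + 14.003074 + 31.989830 = 163.040007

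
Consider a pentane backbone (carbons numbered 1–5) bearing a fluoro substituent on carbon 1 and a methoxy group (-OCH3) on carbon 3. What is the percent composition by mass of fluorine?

15.81%

Atom tally by fragment:
  FCH2 → C:1 H:2 F:1
  CH2 → C:1 H:2
  CH(OCH3) → C:2 H:4 O:1
  CH2 → C:1 H:2
  CH3 → C:1 H:3
Element totals:
  C: 6
  H: 13
  F: 1
  O: 1
Molecular formula: C6H13FO.
Molar mass = 120.167 g/mol.
Mass from F: 1 × 18.998 = 18.998 g/mol.
%F = 18.998 / 120.167 × 100 = 15.81%.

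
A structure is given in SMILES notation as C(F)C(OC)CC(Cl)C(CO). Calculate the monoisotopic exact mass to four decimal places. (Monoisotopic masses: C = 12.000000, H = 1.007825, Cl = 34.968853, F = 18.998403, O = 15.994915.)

Atom tally by fragment:
  FCH2 → C:1 H:2 F:1
  CH(OCH3) → C:2 H:4 O:1
  CH2 → C:1 H:2
  CH(Cl) → C:1 H:1 Cl:1
  CH2CH2OH → C:2 H:5 O:1
Element totals:
  C: 7
  H: 14
  Cl: 1
  F: 1
  O: 2
Molecular formula: C7H14ClFO2.
  M = 7(12.0) + 14(1.007825) + 34.968853 + 18.998403 + 2(15.994915)
    = 84.000000 + 14.109550 + 34.968853 + 18.998403 + 31.989830 = 184.066636

184.0666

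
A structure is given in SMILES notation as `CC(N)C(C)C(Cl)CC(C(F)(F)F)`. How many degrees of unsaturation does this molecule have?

0

Atom tally by fragment:
  CH3 → C:1 H:3
  CH(NH2) → C:1 H:3 N:1
  CH(CH3) → C:2 H:4
  CH(Cl) → C:1 H:1 Cl:1
  CH2 → C:1 H:2
  CH2CF3 → C:2 H:2 F:3
Element totals:
  C: 8
  H: 15
  Cl: 1
  F: 3
  N: 1
Molecular formula: C8H15ClF3N.
DoU = (2C + 2 + N − H − X) / 2 = (2·8 + 2 + 1 − 15 − 4) / 2 = 0.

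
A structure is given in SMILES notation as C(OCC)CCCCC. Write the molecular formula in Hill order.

Atom tally by fragment:
  C2H5OCH2 → C:3 H:7 O:1
  CH2 → C:1 H:2
  CH2 → C:1 H:2
  CH2 → C:1 H:2
  CH2 → C:1 H:2
  CH3 → C:1 H:3
Element totals:
  C: 8
  H: 18
  O: 1

C8H18O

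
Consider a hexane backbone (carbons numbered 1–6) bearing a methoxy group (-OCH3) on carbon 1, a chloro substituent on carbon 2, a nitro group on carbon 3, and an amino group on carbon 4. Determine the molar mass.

Atom tally by fragment:
  CH3OCH2 → C:2 H:5 O:1
  CH(Cl) → C:1 H:1 Cl:1
  CH(NO2) → C:1 H:1 N:1 O:2
  CH(NH2) → C:1 H:3 N:1
  CH2 → C:1 H:2
  CH3 → C:1 H:3
Element totals:
  C: 7
  H: 15
  Cl: 1
  N: 2
  O: 3
Molecular formula: C7H15ClN2O3.
  M = 7(12.011) + 15(1.008) + 35.45 + 2(14.007) + 3(15.999)
    = 84.077 + 15.120 + 35.450 + 28.014 + 47.997 = 210.658

210.66 g/mol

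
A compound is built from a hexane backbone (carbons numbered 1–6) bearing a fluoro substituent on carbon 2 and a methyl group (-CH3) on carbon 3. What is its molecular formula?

Atom tally by fragment:
  CH3 → C:1 H:3
  CH(F) → C:1 H:1 F:1
  CH(CH3) → C:2 H:4
  CH2 → C:1 H:2
  CH2 → C:1 H:2
  CH3 → C:1 H:3
Element totals:
  C: 7
  H: 15
  F: 1

C7H15F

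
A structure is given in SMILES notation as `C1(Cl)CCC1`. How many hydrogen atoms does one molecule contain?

7

Atom tally by fragment:
  cyclobutane ring core → C:4 H:8
  (− 1 ring H displaced by substituents)
  + Cl → Cl:1
Element totals:
  C: 4
  H: 7
  Cl: 1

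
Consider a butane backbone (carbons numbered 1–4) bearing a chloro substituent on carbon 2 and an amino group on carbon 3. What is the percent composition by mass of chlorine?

Atom tally by fragment:
  CH3 → C:1 H:3
  CH(Cl) → C:1 H:1 Cl:1
  CH(NH2) → C:1 H:3 N:1
  CH3 → C:1 H:3
Element totals:
  C: 4
  H: 10
  Cl: 1
  N: 1
Molecular formula: C4H10ClN.
Molar mass = 107.581 g/mol.
Mass from Cl: 1 × 35.45 = 35.450 g/mol.
%Cl = 35.450 / 107.581 × 100 = 32.95%.

32.95%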